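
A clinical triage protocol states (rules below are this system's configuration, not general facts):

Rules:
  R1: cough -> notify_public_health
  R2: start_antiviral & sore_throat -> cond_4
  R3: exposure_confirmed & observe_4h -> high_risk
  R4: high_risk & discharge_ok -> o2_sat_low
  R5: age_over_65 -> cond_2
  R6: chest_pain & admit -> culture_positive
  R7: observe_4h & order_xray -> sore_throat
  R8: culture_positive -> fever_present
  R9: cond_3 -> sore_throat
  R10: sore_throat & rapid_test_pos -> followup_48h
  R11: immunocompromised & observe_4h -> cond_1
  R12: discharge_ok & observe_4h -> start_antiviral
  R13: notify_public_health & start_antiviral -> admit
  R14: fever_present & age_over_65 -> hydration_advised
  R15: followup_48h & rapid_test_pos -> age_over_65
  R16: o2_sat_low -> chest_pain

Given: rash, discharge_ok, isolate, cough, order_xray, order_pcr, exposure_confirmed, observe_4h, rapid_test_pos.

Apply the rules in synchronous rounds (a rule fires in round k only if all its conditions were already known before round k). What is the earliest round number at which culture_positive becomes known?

Round 1 — R1, R3, R7, R12, derive notify_public_health, high_risk, sore_throat, start_antiviral.
Round 2 — R2, R4, R10, R13, derive cond_4, o2_sat_low, followup_48h, admit.
Round 3 — R15, R16, derive age_over_65, chest_pain.
Round 4 — R5, R6, derive cond_2, culture_positive.
culture_positive first appears in round 4.

4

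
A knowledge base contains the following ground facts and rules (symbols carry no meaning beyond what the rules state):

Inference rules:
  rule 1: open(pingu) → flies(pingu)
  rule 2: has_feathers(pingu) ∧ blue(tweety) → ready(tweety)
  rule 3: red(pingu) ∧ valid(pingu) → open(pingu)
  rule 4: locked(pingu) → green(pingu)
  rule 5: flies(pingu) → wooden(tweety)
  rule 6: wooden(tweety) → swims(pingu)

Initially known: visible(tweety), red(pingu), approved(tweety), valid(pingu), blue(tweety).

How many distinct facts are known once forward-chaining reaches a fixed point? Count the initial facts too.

[1] rule 3 [red(pingu) ∧ valid(pingu) → open(pingu)]. ⇒ new: open(pingu).
[2] rule 1 [open(pingu) → flies(pingu)]. ⇒ new: flies(pingu).
[3] rule 5 [flies(pingu) → wooden(tweety)]. ⇒ new: wooden(tweety).
[4] rule 6 [wooden(tweety) → swims(pingu)]. ⇒ new: swims(pingu).
Closure: {approved(tweety), blue(tweety), flies(pingu), open(pingu), red(pingu), swims(pingu), valid(pingu), visible(tweety), wooden(tweety)} — 9 facts.

9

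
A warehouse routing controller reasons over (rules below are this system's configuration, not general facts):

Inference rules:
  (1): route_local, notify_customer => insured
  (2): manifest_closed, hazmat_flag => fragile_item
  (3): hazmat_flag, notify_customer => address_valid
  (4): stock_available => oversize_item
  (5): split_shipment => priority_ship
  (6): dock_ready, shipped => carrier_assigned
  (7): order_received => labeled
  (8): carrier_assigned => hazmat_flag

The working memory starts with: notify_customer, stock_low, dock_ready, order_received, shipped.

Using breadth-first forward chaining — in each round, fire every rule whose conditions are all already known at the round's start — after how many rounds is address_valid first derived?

3

Round 1: (6) [dock_ready, shipped => carrier_assigned]; (7) [order_received => labeled]. New: carrier_assigned, labeled.
Round 2: (8) [carrier_assigned => hazmat_flag]. New: hazmat_flag.
Round 3: (3) [hazmat_flag, notify_customer => address_valid]. New: address_valid.
address_valid first appears in round 3.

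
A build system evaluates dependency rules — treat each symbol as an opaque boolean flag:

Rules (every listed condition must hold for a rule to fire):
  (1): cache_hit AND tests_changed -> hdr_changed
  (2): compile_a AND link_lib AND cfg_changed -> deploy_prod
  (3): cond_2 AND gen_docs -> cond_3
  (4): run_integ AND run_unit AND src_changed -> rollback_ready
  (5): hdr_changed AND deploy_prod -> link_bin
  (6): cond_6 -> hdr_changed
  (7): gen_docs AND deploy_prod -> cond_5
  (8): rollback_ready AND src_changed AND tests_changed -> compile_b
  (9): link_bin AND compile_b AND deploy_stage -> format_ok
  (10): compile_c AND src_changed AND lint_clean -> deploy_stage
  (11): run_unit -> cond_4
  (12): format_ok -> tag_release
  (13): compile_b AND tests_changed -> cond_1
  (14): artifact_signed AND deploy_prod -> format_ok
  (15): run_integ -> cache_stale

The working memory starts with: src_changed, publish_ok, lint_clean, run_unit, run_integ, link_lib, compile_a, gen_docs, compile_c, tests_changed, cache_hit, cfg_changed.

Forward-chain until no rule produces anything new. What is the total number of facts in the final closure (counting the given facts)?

24

Round 1: (1) [cache_hit AND tests_changed -> hdr_changed]; (2) [compile_a AND link_lib AND cfg_changed -> deploy_prod]; (4) [run_integ AND run_unit AND src_changed -> rollback_ready]; (10) [compile_c AND src_changed AND lint_clean -> deploy_stage]; (11) [run_unit -> cond_4]; (15) [run_integ -> cache_stale]. New: hdr_changed, deploy_prod, rollback_ready, deploy_stage, cond_4, cache_stale.
Round 2: (5) [hdr_changed AND deploy_prod -> link_bin]; (7) [gen_docs AND deploy_prod -> cond_5]; (8) [rollback_ready AND src_changed AND tests_changed -> compile_b]. New: link_bin, cond_5, compile_b.
Round 3: (9) [link_bin AND compile_b AND deploy_stage -> format_ok]; (13) [compile_b AND tests_changed -> cond_1]. New: format_ok, cond_1.
Round 4: (12) [format_ok -> tag_release]. New: tag_release.
Closure: {cache_hit, cache_stale, cfg_changed, compile_a, compile_b, compile_c, cond_1, cond_4, cond_5, deploy_prod, deploy_stage, format_ok, gen_docs, hdr_changed, link_bin, link_lib, lint_clean, publish_ok, rollback_ready, run_integ, run_unit, src_changed, tag_release, tests_changed} — 24 facts.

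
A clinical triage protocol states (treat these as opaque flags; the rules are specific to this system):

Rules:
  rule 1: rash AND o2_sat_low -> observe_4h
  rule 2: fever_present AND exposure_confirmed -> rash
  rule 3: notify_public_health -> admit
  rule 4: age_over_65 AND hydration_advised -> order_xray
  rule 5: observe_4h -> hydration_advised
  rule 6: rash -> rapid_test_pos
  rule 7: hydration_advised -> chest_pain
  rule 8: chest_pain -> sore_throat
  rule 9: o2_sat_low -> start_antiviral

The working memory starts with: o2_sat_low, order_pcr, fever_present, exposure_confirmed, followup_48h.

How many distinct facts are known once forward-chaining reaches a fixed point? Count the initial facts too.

Round 1: rule 2 [fever_present AND exposure_confirmed -> rash]; rule 9 [o2_sat_low -> start_antiviral]. Adds rash, start_antiviral.
Round 2: rule 1 [rash AND o2_sat_low -> observe_4h]; rule 6 [rash -> rapid_test_pos]. Adds observe_4h, rapid_test_pos.
Round 3: rule 5 [observe_4h -> hydration_advised]. Adds hydration_advised.
Round 4: rule 7 [hydration_advised -> chest_pain]. Adds chest_pain.
Round 5: rule 8 [chest_pain -> sore_throat]. Adds sore_throat.
Closure: {chest_pain, exposure_confirmed, fever_present, followup_48h, hydration_advised, o2_sat_low, observe_4h, order_pcr, rapid_test_pos, rash, sore_throat, start_antiviral} — 12 facts.

12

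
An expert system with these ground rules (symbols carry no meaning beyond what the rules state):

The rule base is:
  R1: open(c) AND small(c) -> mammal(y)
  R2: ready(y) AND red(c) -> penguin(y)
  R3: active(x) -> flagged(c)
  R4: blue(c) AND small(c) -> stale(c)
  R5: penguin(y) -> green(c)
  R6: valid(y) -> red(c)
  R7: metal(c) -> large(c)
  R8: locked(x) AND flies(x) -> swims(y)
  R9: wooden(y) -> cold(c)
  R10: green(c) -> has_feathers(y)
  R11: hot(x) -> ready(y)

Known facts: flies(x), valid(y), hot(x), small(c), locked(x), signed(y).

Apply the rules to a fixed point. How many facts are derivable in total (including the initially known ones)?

12

Round 1 fires R6, R8, R11, giving red(c), swims(y), ready(y).
Round 2 fires R2, giving penguin(y).
Round 3 fires R5, giving green(c).
Round 4 fires R10, giving has_feathers(y).
Closure: {flies(x), green(c), has_feathers(y), hot(x), locked(x), penguin(y), ready(y), red(c), signed(y), small(c), swims(y), valid(y)} — 12 facts.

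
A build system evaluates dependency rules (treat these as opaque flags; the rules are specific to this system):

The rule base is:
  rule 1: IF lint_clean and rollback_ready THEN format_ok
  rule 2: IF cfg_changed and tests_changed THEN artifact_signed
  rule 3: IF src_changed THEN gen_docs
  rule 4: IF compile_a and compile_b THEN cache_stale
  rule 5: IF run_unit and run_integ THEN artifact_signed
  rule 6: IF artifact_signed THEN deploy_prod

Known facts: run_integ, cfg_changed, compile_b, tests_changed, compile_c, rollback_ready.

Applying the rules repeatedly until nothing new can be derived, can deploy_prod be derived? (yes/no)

Round 1 fires rule 2, giving artifact_signed.
Round 2 fires rule 6, giving deploy_prod.
deploy_prod appears in round 2, so it is derivable.

yes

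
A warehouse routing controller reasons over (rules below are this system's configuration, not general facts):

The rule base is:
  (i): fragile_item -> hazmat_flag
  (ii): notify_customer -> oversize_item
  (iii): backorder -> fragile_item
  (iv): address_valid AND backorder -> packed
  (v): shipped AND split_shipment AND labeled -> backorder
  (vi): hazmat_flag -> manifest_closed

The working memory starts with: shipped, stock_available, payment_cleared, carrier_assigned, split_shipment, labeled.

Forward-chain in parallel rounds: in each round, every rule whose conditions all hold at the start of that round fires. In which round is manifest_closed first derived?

Round 1 fires (v), giving backorder.
Round 2 fires (iii), giving fragile_item.
Round 3 fires (i), giving hazmat_flag.
Round 4 fires (vi), giving manifest_closed.
manifest_closed first appears in round 4.

4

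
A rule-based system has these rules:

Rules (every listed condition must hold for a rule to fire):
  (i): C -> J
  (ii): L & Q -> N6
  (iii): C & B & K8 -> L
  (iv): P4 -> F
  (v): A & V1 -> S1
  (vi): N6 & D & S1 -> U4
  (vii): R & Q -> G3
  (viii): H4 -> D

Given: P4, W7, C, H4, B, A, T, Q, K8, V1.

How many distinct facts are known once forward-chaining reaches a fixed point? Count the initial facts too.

17

Round 1 — (i), (iii), (iv), (v), (viii), derive J, L, F, S1, D.
Round 2 — (ii), derive N6.
Round 3 — (vi), derive U4.
Closure: {A, B, C, D, F, H4, J, K8, L, N6, P4, Q, S1, T, U4, V1, W7} — 17 facts.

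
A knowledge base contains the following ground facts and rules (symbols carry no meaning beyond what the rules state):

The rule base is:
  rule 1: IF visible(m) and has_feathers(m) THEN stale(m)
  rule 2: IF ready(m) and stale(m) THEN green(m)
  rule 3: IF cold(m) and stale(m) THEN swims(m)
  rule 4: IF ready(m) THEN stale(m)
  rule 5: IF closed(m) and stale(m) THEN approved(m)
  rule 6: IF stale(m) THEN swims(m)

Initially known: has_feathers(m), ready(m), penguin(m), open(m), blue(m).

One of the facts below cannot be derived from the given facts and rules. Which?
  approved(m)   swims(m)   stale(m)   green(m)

[1] rule 4 [IF ready(m) THEN stale(m)]. ⇒ new: stale(m).
[2] rule 2 [IF ready(m) and stale(m) THEN green(m)]; rule 6 [IF stale(m) THEN swims(m)]. ⇒ new: green(m), swims(m).
Derived: swims(m) (round 2), green(m) (round 2), stale(m) (round 1). approved(m) never appears in any round.

approved(m)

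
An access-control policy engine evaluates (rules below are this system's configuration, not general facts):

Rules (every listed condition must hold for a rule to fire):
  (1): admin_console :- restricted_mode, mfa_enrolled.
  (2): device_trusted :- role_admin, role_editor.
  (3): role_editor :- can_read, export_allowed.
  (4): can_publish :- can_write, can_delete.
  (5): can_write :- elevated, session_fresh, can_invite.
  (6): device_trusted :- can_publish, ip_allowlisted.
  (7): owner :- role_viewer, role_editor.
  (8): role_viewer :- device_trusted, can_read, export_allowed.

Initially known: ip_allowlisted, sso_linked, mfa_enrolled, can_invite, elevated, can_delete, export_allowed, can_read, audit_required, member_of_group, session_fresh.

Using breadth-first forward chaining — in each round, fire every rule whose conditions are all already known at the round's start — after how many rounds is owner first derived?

5

Round 1: (3) [role_editor :- can_read, export_allowed.]; (5) [can_write :- elevated, session_fresh, can_invite.]. Adds role_editor, can_write.
Round 2: (4) [can_publish :- can_write, can_delete.]. Adds can_publish.
Round 3: (6) [device_trusted :- can_publish, ip_allowlisted.]. Adds device_trusted.
Round 4: (8) [role_viewer :- device_trusted, can_read, export_allowed.]. Adds role_viewer.
Round 5: (7) [owner :- role_viewer, role_editor.]. Adds owner.
owner first appears in round 5.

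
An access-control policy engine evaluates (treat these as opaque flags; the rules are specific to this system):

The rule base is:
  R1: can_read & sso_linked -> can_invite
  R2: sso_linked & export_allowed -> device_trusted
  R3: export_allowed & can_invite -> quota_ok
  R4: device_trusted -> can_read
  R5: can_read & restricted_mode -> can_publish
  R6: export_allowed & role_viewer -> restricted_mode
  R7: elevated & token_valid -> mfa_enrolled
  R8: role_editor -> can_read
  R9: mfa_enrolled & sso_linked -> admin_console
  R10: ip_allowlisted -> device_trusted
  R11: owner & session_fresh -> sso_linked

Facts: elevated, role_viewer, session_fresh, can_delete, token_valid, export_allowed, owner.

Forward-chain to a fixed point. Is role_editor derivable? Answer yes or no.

Round 1: R6 [export_allowed & role_viewer -> restricted_mode]; R7 [elevated & token_valid -> mfa_enrolled]; R11 [owner & session_fresh -> sso_linked]. New: restricted_mode, mfa_enrolled, sso_linked.
Round 2: R2 [sso_linked & export_allowed -> device_trusted]; R9 [mfa_enrolled & sso_linked -> admin_console]. New: device_trusted, admin_console.
Round 3: R4 [device_trusted -> can_read]. New: can_read.
Round 4: R1 [can_read & sso_linked -> can_invite]; R5 [can_read & restricted_mode -> can_publish]. New: can_invite, can_publish.
Round 5: R3 [export_allowed & can_invite -> quota_ok]. New: quota_ok.
Fixed point reached. No rule has role_editor as a consequent, and it is not given.

no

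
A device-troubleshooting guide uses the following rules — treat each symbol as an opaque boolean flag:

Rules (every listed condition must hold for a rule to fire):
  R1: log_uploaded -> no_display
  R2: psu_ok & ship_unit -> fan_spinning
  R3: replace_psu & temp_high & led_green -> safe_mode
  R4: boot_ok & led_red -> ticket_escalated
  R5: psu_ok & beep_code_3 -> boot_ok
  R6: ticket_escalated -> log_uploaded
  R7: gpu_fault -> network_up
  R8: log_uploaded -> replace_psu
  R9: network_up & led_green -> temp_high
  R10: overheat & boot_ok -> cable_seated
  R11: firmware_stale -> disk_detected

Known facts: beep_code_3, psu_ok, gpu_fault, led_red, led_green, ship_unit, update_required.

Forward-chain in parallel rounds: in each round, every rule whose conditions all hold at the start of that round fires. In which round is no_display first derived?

[1] R2 [psu_ok & ship_unit -> fan_spinning]; R5 [psu_ok & beep_code_3 -> boot_ok]; R7 [gpu_fault -> network_up]. ⇒ new: fan_spinning, boot_ok, network_up.
[2] R4 [boot_ok & led_red -> ticket_escalated]; R9 [network_up & led_green -> temp_high]. ⇒ new: ticket_escalated, temp_high.
[3] R6 [ticket_escalated -> log_uploaded]. ⇒ new: log_uploaded.
[4] R1 [log_uploaded -> no_display]; R8 [log_uploaded -> replace_psu]. ⇒ new: no_display, replace_psu.
no_display first appears in round 4.

4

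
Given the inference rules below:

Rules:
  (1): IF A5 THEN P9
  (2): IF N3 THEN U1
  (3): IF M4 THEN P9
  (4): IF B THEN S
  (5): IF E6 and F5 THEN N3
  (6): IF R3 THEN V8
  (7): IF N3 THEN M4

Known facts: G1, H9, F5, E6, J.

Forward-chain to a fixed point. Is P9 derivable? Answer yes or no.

yes

Round 1 — (5), derive N3.
Round 2 — (2), (7), derive U1, M4.
Round 3 — (3), derive P9.
P9 appears in round 3, so it is derivable.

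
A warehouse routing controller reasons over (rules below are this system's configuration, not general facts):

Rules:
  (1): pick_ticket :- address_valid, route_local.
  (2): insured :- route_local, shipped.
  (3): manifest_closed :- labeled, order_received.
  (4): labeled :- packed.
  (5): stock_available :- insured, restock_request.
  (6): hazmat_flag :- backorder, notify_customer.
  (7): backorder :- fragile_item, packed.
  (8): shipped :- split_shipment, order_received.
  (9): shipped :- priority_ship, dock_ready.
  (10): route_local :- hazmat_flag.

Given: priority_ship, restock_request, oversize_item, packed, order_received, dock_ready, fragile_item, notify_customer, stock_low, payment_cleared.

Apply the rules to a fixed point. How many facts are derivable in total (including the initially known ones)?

18

Round 1 — (4), (7), (9), derive labeled, backorder, shipped.
Round 2 — (3), (6), derive manifest_closed, hazmat_flag.
Round 3 — (10), derive route_local.
Round 4 — (2), derive insured.
Round 5 — (5), derive stock_available.
Closure: {backorder, dock_ready, fragile_item, hazmat_flag, insured, labeled, manifest_closed, notify_customer, order_received, oversize_item, packed, payment_cleared, priority_ship, restock_request, route_local, shipped, stock_available, stock_low} — 18 facts.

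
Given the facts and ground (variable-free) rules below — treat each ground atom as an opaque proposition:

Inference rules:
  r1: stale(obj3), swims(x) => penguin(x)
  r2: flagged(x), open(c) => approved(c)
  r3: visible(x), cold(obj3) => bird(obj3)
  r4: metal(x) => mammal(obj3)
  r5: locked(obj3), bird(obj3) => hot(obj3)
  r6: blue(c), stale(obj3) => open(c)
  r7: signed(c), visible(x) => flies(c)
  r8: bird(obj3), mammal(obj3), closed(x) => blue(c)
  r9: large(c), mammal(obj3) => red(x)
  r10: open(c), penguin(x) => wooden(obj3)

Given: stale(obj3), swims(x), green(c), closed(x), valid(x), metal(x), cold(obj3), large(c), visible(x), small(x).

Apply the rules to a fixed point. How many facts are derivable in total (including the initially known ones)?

17

Round 1: r1 [stale(obj3), swims(x) => penguin(x)]; r3 [visible(x), cold(obj3) => bird(obj3)]; r4 [metal(x) => mammal(obj3)]. Adds penguin(x), bird(obj3), mammal(obj3).
Round 2: r8 [bird(obj3), mammal(obj3), closed(x) => blue(c)]; r9 [large(c), mammal(obj3) => red(x)]. Adds blue(c), red(x).
Round 3: r6 [blue(c), stale(obj3) => open(c)]. Adds open(c).
Round 4: r10 [open(c), penguin(x) => wooden(obj3)]. Adds wooden(obj3).
Closure: {bird(obj3), blue(c), closed(x), cold(obj3), green(c), large(c), mammal(obj3), metal(x), open(c), penguin(x), red(x), small(x), stale(obj3), swims(x), valid(x), visible(x), wooden(obj3)} — 17 facts.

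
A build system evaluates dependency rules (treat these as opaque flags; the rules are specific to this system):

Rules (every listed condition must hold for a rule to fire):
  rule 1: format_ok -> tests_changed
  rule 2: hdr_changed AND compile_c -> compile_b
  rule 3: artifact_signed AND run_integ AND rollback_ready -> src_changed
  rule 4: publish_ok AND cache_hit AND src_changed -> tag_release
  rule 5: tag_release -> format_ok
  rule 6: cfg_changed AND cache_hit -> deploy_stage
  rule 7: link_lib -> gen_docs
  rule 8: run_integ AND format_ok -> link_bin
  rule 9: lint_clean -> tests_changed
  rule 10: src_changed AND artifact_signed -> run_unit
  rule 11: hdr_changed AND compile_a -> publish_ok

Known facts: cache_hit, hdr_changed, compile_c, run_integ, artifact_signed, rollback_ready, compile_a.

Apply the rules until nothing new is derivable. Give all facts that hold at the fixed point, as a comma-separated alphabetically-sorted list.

artifact_signed, cache_hit, compile_a, compile_b, compile_c, format_ok, hdr_changed, link_bin, publish_ok, rollback_ready, run_integ, run_unit, src_changed, tag_release, tests_changed

[1] rule 2 [hdr_changed AND compile_c -> compile_b]; rule 3 [artifact_signed AND run_integ AND rollback_ready -> src_changed]; rule 11 [hdr_changed AND compile_a -> publish_ok]. ⇒ new: compile_b, src_changed, publish_ok.
[2] rule 4 [publish_ok AND cache_hit AND src_changed -> tag_release]; rule 10 [src_changed AND artifact_signed -> run_unit]. ⇒ new: tag_release, run_unit.
[3] rule 5 [tag_release -> format_ok]. ⇒ new: format_ok.
[4] rule 1 [format_ok -> tests_changed]; rule 8 [run_integ AND format_ok -> link_bin]. ⇒ new: tests_changed, link_bin.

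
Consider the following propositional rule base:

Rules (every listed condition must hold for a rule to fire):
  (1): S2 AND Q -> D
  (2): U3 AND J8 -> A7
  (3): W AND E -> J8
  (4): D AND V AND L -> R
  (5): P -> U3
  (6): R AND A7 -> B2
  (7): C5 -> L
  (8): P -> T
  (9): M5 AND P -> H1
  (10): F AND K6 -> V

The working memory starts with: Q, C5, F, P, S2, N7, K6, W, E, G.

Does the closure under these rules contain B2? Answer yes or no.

yes

Round 1: (1) [S2 AND Q -> D]; (3) [W AND E -> J8]; (5) [P -> U3]; (7) [C5 -> L]; (8) [P -> T]; (10) [F AND K6 -> V]. New: D, J8, U3, L, T, V.
Round 2: (2) [U3 AND J8 -> A7]; (4) [D AND V AND L -> R]. New: A7, R.
Round 3: (6) [R AND A7 -> B2]. New: B2.
B2 appears in round 3, so it is derivable.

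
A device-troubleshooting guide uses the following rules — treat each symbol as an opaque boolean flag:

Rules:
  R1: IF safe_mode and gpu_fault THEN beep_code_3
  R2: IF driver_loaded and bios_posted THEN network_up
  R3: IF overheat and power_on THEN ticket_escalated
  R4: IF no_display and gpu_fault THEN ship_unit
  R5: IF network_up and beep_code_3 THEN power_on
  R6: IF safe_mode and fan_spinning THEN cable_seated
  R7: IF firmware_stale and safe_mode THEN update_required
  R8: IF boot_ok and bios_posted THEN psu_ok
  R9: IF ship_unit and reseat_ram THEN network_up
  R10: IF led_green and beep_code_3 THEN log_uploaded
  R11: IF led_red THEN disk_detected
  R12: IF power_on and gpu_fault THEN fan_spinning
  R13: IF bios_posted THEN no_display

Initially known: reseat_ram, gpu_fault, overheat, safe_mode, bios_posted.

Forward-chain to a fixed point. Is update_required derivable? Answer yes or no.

no

Round 1: R1 [IF safe_mode and gpu_fault THEN beep_code_3]; R13 [IF bios_posted THEN no_display]. Adds beep_code_3, no_display.
Round 2: R4 [IF no_display and gpu_fault THEN ship_unit]. Adds ship_unit.
Round 3: R9 [IF ship_unit and reseat_ram THEN network_up]. Adds network_up.
Round 4: R5 [IF network_up and beep_code_3 THEN power_on]. Adds power_on.
Round 5: R3 [IF overheat and power_on THEN ticket_escalated]; R12 [IF power_on and gpu_fault THEN fan_spinning]. Adds ticket_escalated, fan_spinning.
Round 6: R6 [IF safe_mode and fan_spinning THEN cable_seated]. Adds cable_seated.
Fixed point reached. update_required is concluded only by R7; R7 needs firmware_stale (never derived).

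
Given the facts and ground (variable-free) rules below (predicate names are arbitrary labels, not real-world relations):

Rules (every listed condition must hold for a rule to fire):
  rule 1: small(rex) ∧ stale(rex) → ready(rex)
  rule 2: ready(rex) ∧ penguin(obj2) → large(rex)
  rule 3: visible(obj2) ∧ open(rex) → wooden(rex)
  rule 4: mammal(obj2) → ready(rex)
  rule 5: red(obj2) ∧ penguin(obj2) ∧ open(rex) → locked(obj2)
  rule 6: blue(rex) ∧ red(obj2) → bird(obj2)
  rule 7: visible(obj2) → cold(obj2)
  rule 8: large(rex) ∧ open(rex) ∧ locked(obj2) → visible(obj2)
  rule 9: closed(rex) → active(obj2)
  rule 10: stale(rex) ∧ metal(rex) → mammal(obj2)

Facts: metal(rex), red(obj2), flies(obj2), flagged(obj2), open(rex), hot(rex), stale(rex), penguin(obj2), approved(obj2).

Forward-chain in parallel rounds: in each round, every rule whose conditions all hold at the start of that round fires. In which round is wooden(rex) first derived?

Round 1: rule 5 [red(obj2) ∧ penguin(obj2) ∧ open(rex) → locked(obj2)]; rule 10 [stale(rex) ∧ metal(rex) → mammal(obj2)]. Adds locked(obj2), mammal(obj2).
Round 2: rule 4 [mammal(obj2) → ready(rex)]. Adds ready(rex).
Round 3: rule 2 [ready(rex) ∧ penguin(obj2) → large(rex)]. Adds large(rex).
Round 4: rule 8 [large(rex) ∧ open(rex) ∧ locked(obj2) → visible(obj2)]. Adds visible(obj2).
Round 5: rule 3 [visible(obj2) ∧ open(rex) → wooden(rex)]; rule 7 [visible(obj2) → cold(obj2)]. Adds wooden(rex), cold(obj2).
wooden(rex) first appears in round 5.

5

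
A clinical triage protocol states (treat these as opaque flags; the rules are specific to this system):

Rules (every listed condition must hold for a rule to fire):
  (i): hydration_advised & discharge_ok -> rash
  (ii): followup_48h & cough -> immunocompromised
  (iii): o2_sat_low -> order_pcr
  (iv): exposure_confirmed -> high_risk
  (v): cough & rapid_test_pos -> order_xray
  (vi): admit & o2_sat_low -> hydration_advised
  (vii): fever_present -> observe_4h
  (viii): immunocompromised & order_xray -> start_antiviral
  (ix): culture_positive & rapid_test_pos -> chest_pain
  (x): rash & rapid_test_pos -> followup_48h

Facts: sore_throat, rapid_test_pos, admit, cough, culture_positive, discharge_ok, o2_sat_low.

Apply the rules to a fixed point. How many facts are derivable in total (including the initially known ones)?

15

Round 1: (iii) [o2_sat_low -> order_pcr]; (v) [cough & rapid_test_pos -> order_xray]; (vi) [admit & o2_sat_low -> hydration_advised]; (ix) [culture_positive & rapid_test_pos -> chest_pain]. Adds order_pcr, order_xray, hydration_advised, chest_pain.
Round 2: (i) [hydration_advised & discharge_ok -> rash]. Adds rash.
Round 3: (x) [rash & rapid_test_pos -> followup_48h]. Adds followup_48h.
Round 4: (ii) [followup_48h & cough -> immunocompromised]. Adds immunocompromised.
Round 5: (viii) [immunocompromised & order_xray -> start_antiviral]. Adds start_antiviral.
Closure: {admit, chest_pain, cough, culture_positive, discharge_ok, followup_48h, hydration_advised, immunocompromised, o2_sat_low, order_pcr, order_xray, rapid_test_pos, rash, sore_throat, start_antiviral} — 15 facts.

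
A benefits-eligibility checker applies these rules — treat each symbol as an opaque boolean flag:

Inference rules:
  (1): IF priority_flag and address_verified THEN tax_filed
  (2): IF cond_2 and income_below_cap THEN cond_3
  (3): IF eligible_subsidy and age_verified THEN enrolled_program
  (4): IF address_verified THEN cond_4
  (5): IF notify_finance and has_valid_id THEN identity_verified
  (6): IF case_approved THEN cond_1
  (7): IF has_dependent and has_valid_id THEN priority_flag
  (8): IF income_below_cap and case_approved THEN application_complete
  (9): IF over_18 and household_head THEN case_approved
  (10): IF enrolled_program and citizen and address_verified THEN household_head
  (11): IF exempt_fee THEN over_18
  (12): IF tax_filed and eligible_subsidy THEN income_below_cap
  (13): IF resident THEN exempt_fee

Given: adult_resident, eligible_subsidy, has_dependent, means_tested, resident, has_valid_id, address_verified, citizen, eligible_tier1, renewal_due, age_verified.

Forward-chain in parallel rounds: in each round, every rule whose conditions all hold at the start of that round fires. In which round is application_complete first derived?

4

Round 1: (3) [IF eligible_subsidy and age_verified THEN enrolled_program]; (4) [IF address_verified THEN cond_4]; (7) [IF has_dependent and has_valid_id THEN priority_flag]; (13) [IF resident THEN exempt_fee]. New: enrolled_program, cond_4, priority_flag, exempt_fee.
Round 2: (1) [IF priority_flag and address_verified THEN tax_filed]; (10) [IF enrolled_program and citizen and address_verified THEN household_head]; (11) [IF exempt_fee THEN over_18]. New: tax_filed, household_head, over_18.
Round 3: (9) [IF over_18 and household_head THEN case_approved]; (12) [IF tax_filed and eligible_subsidy THEN income_below_cap]. New: case_approved, income_below_cap.
Round 4: (6) [IF case_approved THEN cond_1]; (8) [IF income_below_cap and case_approved THEN application_complete]. New: cond_1, application_complete.
application_complete first appears in round 4.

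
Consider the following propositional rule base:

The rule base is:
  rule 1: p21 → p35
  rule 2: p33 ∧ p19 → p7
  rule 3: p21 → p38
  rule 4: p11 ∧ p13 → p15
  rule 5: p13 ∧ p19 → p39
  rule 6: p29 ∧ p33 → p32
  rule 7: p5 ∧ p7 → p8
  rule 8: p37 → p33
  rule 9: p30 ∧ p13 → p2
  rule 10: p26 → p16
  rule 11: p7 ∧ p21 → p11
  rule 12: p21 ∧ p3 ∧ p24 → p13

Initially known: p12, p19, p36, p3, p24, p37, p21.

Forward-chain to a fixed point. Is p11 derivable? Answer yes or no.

Round 1 fires rule 1, rule 3, rule 8, rule 12, giving p35, p38, p33, p13.
Round 2 fires rule 2, rule 5, giving p7, p39.
Round 3 fires rule 11, giving p11.
Round 4 fires rule 4, giving p15.
p11 appears in round 3, so it is derivable.

yes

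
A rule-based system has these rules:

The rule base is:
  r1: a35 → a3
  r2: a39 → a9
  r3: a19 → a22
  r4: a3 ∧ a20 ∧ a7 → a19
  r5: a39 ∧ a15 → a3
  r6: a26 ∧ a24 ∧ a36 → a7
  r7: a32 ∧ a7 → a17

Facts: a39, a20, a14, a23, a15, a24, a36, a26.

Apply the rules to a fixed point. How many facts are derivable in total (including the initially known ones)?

Round 1: r2 [a39 → a9]; r5 [a39 ∧ a15 → a3]; r6 [a26 ∧ a24 ∧ a36 → a7]. Adds a9, a3, a7.
Round 2: r4 [a3 ∧ a20 ∧ a7 → a19]. Adds a19.
Round 3: r3 [a19 → a22]. Adds a22.
Closure: {a14, a15, a19, a20, a22, a23, a24, a26, a3, a36, a39, a7, a9} — 13 facts.

13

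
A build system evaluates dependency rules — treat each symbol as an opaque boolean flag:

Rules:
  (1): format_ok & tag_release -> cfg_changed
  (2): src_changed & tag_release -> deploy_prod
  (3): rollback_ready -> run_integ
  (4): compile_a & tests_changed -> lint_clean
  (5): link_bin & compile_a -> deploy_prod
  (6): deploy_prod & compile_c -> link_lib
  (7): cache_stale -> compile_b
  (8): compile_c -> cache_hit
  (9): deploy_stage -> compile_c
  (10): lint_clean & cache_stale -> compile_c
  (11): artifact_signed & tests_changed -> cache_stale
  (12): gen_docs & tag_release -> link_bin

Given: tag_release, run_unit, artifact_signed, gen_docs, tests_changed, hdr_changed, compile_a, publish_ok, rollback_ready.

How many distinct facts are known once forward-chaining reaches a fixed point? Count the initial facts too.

Round 1 fires (3), (4), (11), (12), giving run_integ, lint_clean, cache_stale, link_bin.
Round 2 fires (5), (7), (10), giving deploy_prod, compile_b, compile_c.
Round 3 fires (6), (8), giving link_lib, cache_hit.
Closure: {artifact_signed, cache_hit, cache_stale, compile_a, compile_b, compile_c, deploy_prod, gen_docs, hdr_changed, link_bin, link_lib, lint_clean, publish_ok, rollback_ready, run_integ, run_unit, tag_release, tests_changed} — 18 facts.

18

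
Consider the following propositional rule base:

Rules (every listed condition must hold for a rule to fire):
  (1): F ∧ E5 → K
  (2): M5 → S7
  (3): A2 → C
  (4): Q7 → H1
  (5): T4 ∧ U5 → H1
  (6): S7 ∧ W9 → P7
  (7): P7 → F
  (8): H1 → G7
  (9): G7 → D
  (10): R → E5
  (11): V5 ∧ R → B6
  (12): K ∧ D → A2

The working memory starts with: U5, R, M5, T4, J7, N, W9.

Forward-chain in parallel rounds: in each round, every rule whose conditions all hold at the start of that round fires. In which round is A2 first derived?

Round 1: (2) [M5 → S7]; (5) [T4 ∧ U5 → H1]; (10) [R → E5]. Adds S7, H1, E5.
Round 2: (6) [S7 ∧ W9 → P7]; (8) [H1 → G7]. Adds P7, G7.
Round 3: (7) [P7 → F]; (9) [G7 → D]. Adds F, D.
Round 4: (1) [F ∧ E5 → K]. Adds K.
Round 5: (12) [K ∧ D → A2]. Adds A2.
A2 first appears in round 5.

5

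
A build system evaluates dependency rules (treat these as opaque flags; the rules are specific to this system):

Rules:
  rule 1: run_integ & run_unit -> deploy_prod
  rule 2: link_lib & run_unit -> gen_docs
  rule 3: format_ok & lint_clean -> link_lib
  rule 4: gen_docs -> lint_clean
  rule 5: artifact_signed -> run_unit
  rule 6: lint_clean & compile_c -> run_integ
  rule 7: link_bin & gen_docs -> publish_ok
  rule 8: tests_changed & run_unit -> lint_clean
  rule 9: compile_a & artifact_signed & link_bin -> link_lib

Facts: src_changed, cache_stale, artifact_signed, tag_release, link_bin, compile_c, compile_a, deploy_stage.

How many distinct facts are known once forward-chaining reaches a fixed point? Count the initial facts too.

15

Round 1 — rule 5, rule 9, derive run_unit, link_lib.
Round 2 — rule 2, derive gen_docs.
Round 3 — rule 4, rule 7, derive lint_clean, publish_ok.
Round 4 — rule 6, derive run_integ.
Round 5 — rule 1, derive deploy_prod.
Closure: {artifact_signed, cache_stale, compile_a, compile_c, deploy_prod, deploy_stage, gen_docs, link_bin, link_lib, lint_clean, publish_ok, run_integ, run_unit, src_changed, tag_release} — 15 facts.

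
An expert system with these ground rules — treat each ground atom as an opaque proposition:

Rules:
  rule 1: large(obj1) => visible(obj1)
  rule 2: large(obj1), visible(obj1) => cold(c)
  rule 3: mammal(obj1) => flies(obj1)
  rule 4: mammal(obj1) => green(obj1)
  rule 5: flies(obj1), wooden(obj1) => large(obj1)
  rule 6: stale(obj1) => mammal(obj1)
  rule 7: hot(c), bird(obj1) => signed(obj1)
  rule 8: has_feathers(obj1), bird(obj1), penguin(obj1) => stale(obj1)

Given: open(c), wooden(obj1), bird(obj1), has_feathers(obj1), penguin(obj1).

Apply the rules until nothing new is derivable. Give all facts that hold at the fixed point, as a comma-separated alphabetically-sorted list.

Round 1 — rule 8, derive stale(obj1).
Round 2 — rule 6, derive mammal(obj1).
Round 3 — rule 3, rule 4, derive flies(obj1), green(obj1).
Round 4 — rule 5, derive large(obj1).
Round 5 — rule 1, derive visible(obj1).
Round 6 — rule 2, derive cold(c).

bird(obj1), cold(c), flies(obj1), green(obj1), has_feathers(obj1), large(obj1), mammal(obj1), open(c), penguin(obj1), stale(obj1), visible(obj1), wooden(obj1)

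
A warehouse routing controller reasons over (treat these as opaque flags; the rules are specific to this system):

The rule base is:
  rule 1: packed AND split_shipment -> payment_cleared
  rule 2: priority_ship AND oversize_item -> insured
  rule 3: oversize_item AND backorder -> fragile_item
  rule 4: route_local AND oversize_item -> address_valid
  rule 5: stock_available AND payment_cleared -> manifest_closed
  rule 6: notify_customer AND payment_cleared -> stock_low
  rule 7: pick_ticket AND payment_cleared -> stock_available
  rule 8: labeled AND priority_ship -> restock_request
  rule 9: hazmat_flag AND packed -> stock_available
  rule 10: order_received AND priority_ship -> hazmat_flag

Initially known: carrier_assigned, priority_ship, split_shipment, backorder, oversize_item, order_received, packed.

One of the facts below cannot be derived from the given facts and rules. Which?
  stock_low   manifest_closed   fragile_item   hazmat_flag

stock_low

[1] rule 1 [packed AND split_shipment -> payment_cleared]; rule 2 [priority_ship AND oversize_item -> insured]; rule 3 [oversize_item AND backorder -> fragile_item]; rule 10 [order_received AND priority_ship -> hazmat_flag]. ⇒ new: payment_cleared, insured, fragile_item, hazmat_flag.
[2] rule 9 [hazmat_flag AND packed -> stock_available]. ⇒ new: stock_available.
[3] rule 5 [stock_available AND payment_cleared -> manifest_closed]. ⇒ new: manifest_closed.
Derived: fragile_item (round 1), manifest_closed (round 3), hazmat_flag (round 1). stock_low never appears in any round.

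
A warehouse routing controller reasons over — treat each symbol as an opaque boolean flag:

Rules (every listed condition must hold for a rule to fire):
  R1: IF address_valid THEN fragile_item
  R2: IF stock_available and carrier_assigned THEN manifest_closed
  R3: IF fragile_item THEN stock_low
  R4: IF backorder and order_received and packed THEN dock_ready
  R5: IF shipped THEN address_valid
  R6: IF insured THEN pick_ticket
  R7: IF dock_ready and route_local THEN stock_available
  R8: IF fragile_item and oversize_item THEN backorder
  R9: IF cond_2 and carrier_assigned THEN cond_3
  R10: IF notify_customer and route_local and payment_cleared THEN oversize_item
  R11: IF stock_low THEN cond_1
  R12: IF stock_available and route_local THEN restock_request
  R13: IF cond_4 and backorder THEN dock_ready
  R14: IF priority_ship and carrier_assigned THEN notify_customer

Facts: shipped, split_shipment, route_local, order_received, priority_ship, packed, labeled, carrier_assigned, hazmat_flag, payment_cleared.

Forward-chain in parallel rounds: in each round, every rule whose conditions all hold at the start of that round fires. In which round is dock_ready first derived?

Round 1: R5 [IF shipped THEN address_valid]; R14 [IF priority_ship and carrier_assigned THEN notify_customer]. Adds address_valid, notify_customer.
Round 2: R1 [IF address_valid THEN fragile_item]; R10 [IF notify_customer and route_local and payment_cleared THEN oversize_item]. Adds fragile_item, oversize_item.
Round 3: R3 [IF fragile_item THEN stock_low]; R8 [IF fragile_item and oversize_item THEN backorder]. Adds stock_low, backorder.
Round 4: R4 [IF backorder and order_received and packed THEN dock_ready]; R11 [IF stock_low THEN cond_1]. Adds dock_ready, cond_1.
dock_ready first appears in round 4.

4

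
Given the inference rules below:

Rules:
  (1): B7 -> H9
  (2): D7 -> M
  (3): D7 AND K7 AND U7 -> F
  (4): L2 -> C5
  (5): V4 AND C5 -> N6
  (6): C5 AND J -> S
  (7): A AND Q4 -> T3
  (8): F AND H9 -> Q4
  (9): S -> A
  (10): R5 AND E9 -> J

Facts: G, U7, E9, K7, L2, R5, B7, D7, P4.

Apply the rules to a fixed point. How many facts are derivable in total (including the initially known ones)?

[1] (1) [B7 -> H9]; (2) [D7 -> M]; (3) [D7 AND K7 AND U7 -> F]; (4) [L2 -> C5]; (10) [R5 AND E9 -> J]. ⇒ new: H9, M, F, C5, J.
[2] (6) [C5 AND J -> S]; (8) [F AND H9 -> Q4]. ⇒ new: S, Q4.
[3] (9) [S -> A]. ⇒ new: A.
[4] (7) [A AND Q4 -> T3]. ⇒ new: T3.
Closure: {A, B7, C5, D7, E9, F, G, H9, J, K7, L2, M, P4, Q4, R5, S, T3, U7} — 18 facts.

18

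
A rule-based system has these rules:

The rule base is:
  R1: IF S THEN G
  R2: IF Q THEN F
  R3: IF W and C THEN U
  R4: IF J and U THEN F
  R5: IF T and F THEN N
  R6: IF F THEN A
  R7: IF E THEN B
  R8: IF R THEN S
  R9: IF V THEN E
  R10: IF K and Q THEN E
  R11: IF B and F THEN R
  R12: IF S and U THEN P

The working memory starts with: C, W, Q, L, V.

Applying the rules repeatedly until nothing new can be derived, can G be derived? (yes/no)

yes

[1] R2 [IF Q THEN F]; R3 [IF W and C THEN U]; R9 [IF V THEN E]. ⇒ new: F, U, E.
[2] R6 [IF F THEN A]; R7 [IF E THEN B]. ⇒ new: A, B.
[3] R11 [IF B and F THEN R]. ⇒ new: R.
[4] R8 [IF R THEN S]. ⇒ new: S.
[5] R1 [IF S THEN G]; R12 [IF S and U THEN P]. ⇒ new: G, P.
G appears in round 5, so it is derivable.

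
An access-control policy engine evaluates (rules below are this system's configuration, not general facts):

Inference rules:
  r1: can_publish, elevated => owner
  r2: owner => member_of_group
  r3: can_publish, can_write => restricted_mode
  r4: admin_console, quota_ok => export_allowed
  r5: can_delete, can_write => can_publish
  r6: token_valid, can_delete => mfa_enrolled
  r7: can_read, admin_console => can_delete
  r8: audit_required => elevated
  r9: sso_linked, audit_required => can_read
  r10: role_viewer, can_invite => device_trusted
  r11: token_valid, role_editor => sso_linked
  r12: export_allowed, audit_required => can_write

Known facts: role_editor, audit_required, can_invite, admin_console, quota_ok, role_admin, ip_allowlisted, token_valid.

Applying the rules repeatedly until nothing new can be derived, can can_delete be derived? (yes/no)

Round 1: r4 [admin_console, quota_ok => export_allowed]; r8 [audit_required => elevated]; r11 [token_valid, role_editor => sso_linked]. New: export_allowed, elevated, sso_linked.
Round 2: r9 [sso_linked, audit_required => can_read]; r12 [export_allowed, audit_required => can_write]. New: can_read, can_write.
Round 3: r7 [can_read, admin_console => can_delete]. New: can_delete.
Round 4: r5 [can_delete, can_write => can_publish]; r6 [token_valid, can_delete => mfa_enrolled]. New: can_publish, mfa_enrolled.
Round 5: r1 [can_publish, elevated => owner]; r3 [can_publish, can_write => restricted_mode]. New: owner, restricted_mode.
Round 6: r2 [owner => member_of_group]. New: member_of_group.
can_delete appears in round 3, so it is derivable.

yes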